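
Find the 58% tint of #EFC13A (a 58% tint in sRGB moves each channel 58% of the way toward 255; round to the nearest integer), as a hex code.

#F8E5AC

#EFC13A is rgb(239, 193, 58).
A 58% tint moves each channel 58% toward 255:
  R: 239 + 0.58×(255−239) = 239 + 9.28 = 248.28 → 248
  G: 193 + 0.58×(255−193) = 193 + 35.96 = 228.96 → 229
  B: 58 + 0.58×(255−58) = 58 + 114.26 = 172.26 → 172
rgb(248, 229, 172) = #F8E5AC.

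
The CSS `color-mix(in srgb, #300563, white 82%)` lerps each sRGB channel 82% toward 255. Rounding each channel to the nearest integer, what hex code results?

#DAD2E3

#300563 is rgb(48, 5, 99).
Per channel, c → c + 0.82(255 − c):
  R: 48 + 0.82×(255−48) = 48 + 169.74 = 217.74 → 218
  G: 5 + 0.82×(255−5) = 5 + 205 = 210 → 210
  B: 99 + 0.82×(255−99) = 99 + 127.92 = 226.92 → 227
rgb(218, 210, 227) = #DAD2E3.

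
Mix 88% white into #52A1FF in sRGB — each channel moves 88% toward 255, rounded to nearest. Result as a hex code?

#52A1FF is rgb(82, 161, 255).
Per channel, c → c + 0.88(255 − c):
  R: 82 + 0.88×(255−82) = 82 + 152.24 = 234.24 → 234
  G: 161 + 0.88×(255−161) = 161 + 82.72 = 243.72 → 244
  B: 255 + 0.88×(255−255) = 255 + 0 = 255 → 255
rgb(234, 244, 255) = #EAF4FF.

#EAF4FF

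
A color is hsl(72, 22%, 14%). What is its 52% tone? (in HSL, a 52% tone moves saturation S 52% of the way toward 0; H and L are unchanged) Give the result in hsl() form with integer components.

S moves 52% from 22 toward 0: 22 − 11.44 = 10.56 → 11.
H and L are unchanged.

hsl(72, 11%, 14%)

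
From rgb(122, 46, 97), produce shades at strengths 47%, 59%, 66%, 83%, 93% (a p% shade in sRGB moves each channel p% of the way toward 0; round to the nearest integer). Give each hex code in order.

#411833, #321328, #291021, #150810, #090307

47%: (122 − 57.34 = 64.66→65, 46 − 21.62 = 24.38→24, 97 − 45.59 = 51.41→51) → #411833
59%: (122 − 71.98 = 50.02→50, 46 − 27.14 = 18.86→19, 97 − 57.23 = 39.77→40) → #321328
66%: (122 − 80.52 = 41.48→41, 46 − 30.36 = 15.64→16, 97 − 64.02 = 32.98→33) → #291021
83%: (122 − 101.26 = 20.74→21, 46 − 38.18 = 7.82→8, 97 − 80.51 = 16.49→16) → #150810
93%: (122 − 113.46 = 8.54→9, 46 − 42.78 = 3.22→3, 97 − 90.21 = 6.79→7) → #090307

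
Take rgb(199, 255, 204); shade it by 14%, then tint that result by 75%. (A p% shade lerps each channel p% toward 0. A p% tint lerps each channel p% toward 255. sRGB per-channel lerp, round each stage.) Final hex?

#eaf6eb

Lerp each channel 14% toward 0:
  R: 199 + 0.14×(0−199) = 199 − 27.86 = 171.14 → 171
  G: 255 + 0.14×(0−255) = 255 − 35.7 = 219.3 → 219
  B: 204 + 0.14×(0−204) = 204 − 28.56 = 175.44 → 175
After the shade: rgb(171, 219, 175) = #abdbaf.
A 75% tint moves each channel 75% toward 255:
  R: 171 + 0.75×(255−171) = 171 + 63 = 234 → 234
  G: 219 + 27 = 246 → 246
  B: 175 + 0.75×(255−175) = 175 + 60 = 235 → 235
rgb(234, 246, 235) = #eaf6eb.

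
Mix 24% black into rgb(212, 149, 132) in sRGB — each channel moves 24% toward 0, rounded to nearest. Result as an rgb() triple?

rgb(161, 113, 100)

Per channel, c → c + 0.24(0 − c):
  R: 212 + 0.24×(0−212) = 212 − 50.88 = 161.12 → 161
  G: 149 + 0.24×(0−149) = 149 − 35.76 = 113.24 → 113
  B: 132 − 31.68 = 100.32 → 100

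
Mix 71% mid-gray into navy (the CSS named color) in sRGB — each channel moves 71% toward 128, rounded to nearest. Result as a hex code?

#5b5b80

CSS navy is rgb(0, 0, 128).
Per channel, c → c + 0.71(128 − c):
  R: 0 + 0.71×(128−0) = 0 + 90.88 = 90.88 → 91
  G: 0 + 0.71×(128−0) = 0 + 90.88 = 90.88 → 91
  B: 128 + 0.71×(128−128) = 128 + 0 = 128 → 128
rgb(91, 91, 128) = #5b5b80.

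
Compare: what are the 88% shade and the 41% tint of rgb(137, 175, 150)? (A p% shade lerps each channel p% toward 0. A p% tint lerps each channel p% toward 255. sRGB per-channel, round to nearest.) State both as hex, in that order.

88% shade:
  R: 137 − 120.56 = 16.44 → 16
  G: 175 + 0.88×(0−175) = 175 − 154 = 21 → 21
  B: 150 + 0.88×(0−150) = 150 − 132 = 18 → 18
  → #101512
41% tint:
  R: 137 + 0.41×(255−137) = 137 + 48.38 = 185.38 → 185
  G: 175 + 0.41×(255−175) = 175 + 32.8 = 207.8 → 208
  B: 150 + 43.05 = 193.05 → 193
  → #B9D0C1

#101512, #B9D0C1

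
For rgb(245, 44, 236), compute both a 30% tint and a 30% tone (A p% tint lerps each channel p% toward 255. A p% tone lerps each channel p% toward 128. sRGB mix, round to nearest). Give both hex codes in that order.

#F86BF2, #D245CC

30% tint:
  R: 245 + 0.3×(255−245) = 245 + 3 = 248 → 248
  G: 44 + 63.3 = 107.3 → 107
  B: 236 + 5.7 = 241.7 → 242
  → #F86BF2
30% tone:
  R: 245 − 35.1 = 209.9 → 210
  G: 44 + 0.3×(128−44) = 44 + 25.2 = 69.2 → 69
  B: 236 − 32.4 = 203.6 → 204
  → #D245CC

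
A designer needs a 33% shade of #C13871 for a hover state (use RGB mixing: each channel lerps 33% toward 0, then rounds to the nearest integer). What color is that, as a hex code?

#C13871 is rgb(193, 56, 113).
Lerp each channel 33% toward 0:
  R: 193 + 0.33×(0−193) = 193 − 63.69 = 129.31 → 129
  G: 56 + 0.33×(0−56) = 56 − 18.48 = 37.52 → 38
  B: 113 + 0.33×(0−113) = 113 − 37.29 = 75.71 → 76
rgb(129, 38, 76) = #81264C.

#81264C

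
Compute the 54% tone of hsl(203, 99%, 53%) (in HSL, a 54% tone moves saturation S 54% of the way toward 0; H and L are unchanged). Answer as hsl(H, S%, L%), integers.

S moves 54% from 99 toward 0: 99 − 53.46 = 45.54 → 46.
H and L are unchanged.

hsl(203, 46%, 53%)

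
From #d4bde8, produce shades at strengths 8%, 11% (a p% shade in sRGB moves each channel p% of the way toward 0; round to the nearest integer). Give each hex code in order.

#d4bde8 is rgb(212, 189, 232).
8%: (212 − 16.96 = 195.04→195, 189 − 15.12 = 173.88→174, 232 − 18.56 = 213.44→213) → #c3aed5
11%: (212 − 23.32 = 188.68→189, 189 − 20.79 = 168.21→168, 232 − 25.52 = 206.48→206) → #bda8ce

#c3aed5, #bda8ce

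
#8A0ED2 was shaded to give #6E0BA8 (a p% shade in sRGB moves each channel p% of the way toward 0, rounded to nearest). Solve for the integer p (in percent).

#8A0ED2 is rgb(138, 14, 210); #6E0BA8 is rgb(110, 11, 168).
On the B channel (widest range): 168 ≈ 210 + (p/100)(0 − 210), so p ≈ 100×(168 − 210)/(0 − 210) = -4200/-210 = 20.00.
p = 20 reproduces all three channels after rounding.

20%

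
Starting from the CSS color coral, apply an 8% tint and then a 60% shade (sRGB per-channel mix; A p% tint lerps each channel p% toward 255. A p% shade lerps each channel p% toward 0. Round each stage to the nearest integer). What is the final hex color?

CSS coral is rgb(255, 127, 80).
Lerp each channel 8% toward 255:
  R: 255 + 0.08×(255−255) = 255 + 0 = 255 → 255
  G: 127 + 10.24 = 137.24 → 137
  B: 80 + 0.08×(255−80) = 80 + 14 = 94 → 94
After the tint: rgb(255, 137, 94) = #FF895E.
Lerp each channel 60% toward 0:
  R: 255 + 0.6×(0−255) = 255 − 153 = 102 → 102
  G: 137 − 82.2 = 54.8 → 55
  B: 94 + 0.6×(0−94) = 94 − 56.4 = 37.6 → 38
rgb(102, 55, 38) = #663726.

#663726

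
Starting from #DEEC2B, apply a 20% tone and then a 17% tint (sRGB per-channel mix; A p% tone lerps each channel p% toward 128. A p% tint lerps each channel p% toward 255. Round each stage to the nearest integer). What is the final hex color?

#D4DD5D

#DEEC2B is rgb(222, 236, 43).
A 20% tone moves each channel 20% toward 128:
  R: 222 + 0.2×(128−222) = 222 − 18.8 = 203.2 → 203
  G: 236 + 0.2×(128−236) = 236 − 21.6 = 214.4 → 214
  B: 43 + 17 = 60 → 60
After the tone: rgb(203, 214, 60) = #CBD63C.
Lerp each channel 17% toward 255:
  R: 203 + 0.17×(255−203) = 203 + 8.84 = 211.84 → 212
  G: 214 + 0.17×(255−214) = 214 + 6.97 = 220.97 → 221
  B: 60 + 0.17×(255−60) = 60 + 33.15 = 93.15 → 93
rgb(212, 221, 93) = #D4DD5D.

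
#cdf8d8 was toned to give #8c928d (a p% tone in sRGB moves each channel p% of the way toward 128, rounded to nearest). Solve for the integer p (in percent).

85%

#cdf8d8 is rgb(205, 248, 216); #8c928d is rgb(140, 146, 141).
On the G channel (widest range): 146 ≈ 248 + (p/100)(128 − 248), so p ≈ 100×(146 − 248)/(128 − 248) = -10200/-120 = 85.00.
p = 85 reproduces all three channels after rounding.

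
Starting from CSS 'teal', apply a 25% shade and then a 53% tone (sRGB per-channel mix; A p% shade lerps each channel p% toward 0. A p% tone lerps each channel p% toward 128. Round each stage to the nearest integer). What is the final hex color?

CSS teal is rgb(0, 128, 128).
A 25% shade moves each channel 25% toward 0:
  R: 0 + 0 = 0 → 0
  G: 128 + 0.25×(0−128) = 128 − 32 = 96 → 96
  B: 128 − 32 = 96 → 96
After the shade: rgb(0, 96, 96) = #006060.
Lerp each channel 53% toward 128:
  R: 0 + 67.84 = 67.84 → 68
  G: 96 + 16.96 = 112.96 → 113
  B: 96 + 0.53×(128−96) = 96 + 16.96 = 112.96 → 113
rgb(68, 113, 113) = #447171.

#447171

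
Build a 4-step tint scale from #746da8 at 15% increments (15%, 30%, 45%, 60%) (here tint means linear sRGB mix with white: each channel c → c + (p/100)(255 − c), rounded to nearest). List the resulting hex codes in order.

#746da8 is rgb(116, 109, 168).
15%: (116 + 20.85 = 136.85→137, 109 + 21.9 = 130.9→131, 168 + 13.05 = 181.05→181) → #8983b5
30%: (116 + 41.7 = 157.7→158, 109 + 43.8 = 152.8→153, 168 + 26.1 = 194.1→194) → #9e99c2
45%: (116 + 62.55 = 178.55→179, 109 + 65.7 = 174.7→175, 168 + 39.15 = 207.15→207) → #b3afcf
60%: (116 + 83.4 = 199.4→199, 109 + 87.6 = 196.6→197, 168 + 52.2 = 220.2→220) → #c7c5dc

#8983b5, #9e99c2, #b3afcf, #c7c5dc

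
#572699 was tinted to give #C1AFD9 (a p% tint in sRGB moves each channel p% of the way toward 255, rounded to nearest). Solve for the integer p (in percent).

63%

#572699 is rgb(87, 38, 153); #C1AFD9 is rgb(193, 175, 217).
On the G channel (widest range): 175 ≈ 38 + (p/100)(255 − 38), so p ≈ 100×(175 − 38)/(255 − 38) = 13700/217 = 63.13.
p = 63 reproduces all three channels after rounding.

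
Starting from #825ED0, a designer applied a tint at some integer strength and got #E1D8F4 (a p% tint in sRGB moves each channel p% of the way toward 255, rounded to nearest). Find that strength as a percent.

#825ED0 is rgb(130, 94, 208); #E1D8F4 is rgb(225, 216, 244).
On the G channel (widest range): 216 ≈ 94 + (p/100)(255 − 94), so p ≈ 100×(216 − 94)/(255 − 94) = 12200/161 = 75.78.
p = 76 reproduces all three channels after rounding.

76%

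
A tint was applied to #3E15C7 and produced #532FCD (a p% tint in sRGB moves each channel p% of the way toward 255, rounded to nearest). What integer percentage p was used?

11%

#3E15C7 is rgb(62, 21, 199); #532FCD is rgb(83, 47, 205).
On the G channel (widest range): 47 ≈ 21 + (p/100)(255 − 21), so p ≈ 100×(47 − 21)/(255 − 21) = 2600/234 = 11.11.
p = 11 reproduces all three channels after rounding.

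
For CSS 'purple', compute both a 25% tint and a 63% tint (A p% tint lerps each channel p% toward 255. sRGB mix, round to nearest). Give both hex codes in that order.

CSS purple is rgb(128, 0, 128).
25% tint:
  R: 128 + 0.25×(255−128) = 128 + 31.75 = 159.75 → 160
  G: 0 + 0.25×(255−0) = 0 + 63.75 = 63.75 → 64
  B: 128 + 31.75 = 159.75 → 160
  → #A040A0
63% tint:
  R: 128 + 0.63×(255−128) = 128 + 80.01 = 208.01 → 208
  G: 0 + 0.63×(255−0) = 0 + 160.65 = 160.65 → 161
  B: 128 + 80.01 = 208.01 → 208
  → #D0A1D0

#A040A0, #D0A1D0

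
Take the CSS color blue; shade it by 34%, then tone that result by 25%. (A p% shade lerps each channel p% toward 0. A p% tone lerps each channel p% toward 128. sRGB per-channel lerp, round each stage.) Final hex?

CSS blue is rgb(0, 0, 255).
A 34% shade moves each channel 34% toward 0:
  R: 0 + 0.34×(0−0) = 0 + 0 = 0 → 0
  G: 0 + 0 = 0 → 0
  B: 255 + 0.34×(0−255) = 255 − 86.7 = 168.3 → 168
After the shade: rgb(0, 0, 168) = #0000A8.
Per channel, c → c + 0.25(128 − c):
  R: 0 + 0.25×(128−0) = 0 + 32 = 32 → 32
  G: 0 + 0.25×(128−0) = 0 + 32 = 32 → 32
  B: 168 − 10 = 158 → 158
rgb(32, 32, 158) = #20209E.

#20209E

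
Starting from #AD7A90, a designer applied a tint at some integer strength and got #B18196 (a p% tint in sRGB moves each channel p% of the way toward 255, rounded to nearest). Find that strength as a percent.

5%

#AD7A90 is rgb(173, 122, 144); #B18196 is rgb(177, 129, 150).
On the G channel (widest range): 129 ≈ 122 + (p/100)(255 − 122), so p ≈ 100×(129 − 122)/(255 − 122) = 700/133 = 5.26.
p = 5 reproduces all three channels after rounding.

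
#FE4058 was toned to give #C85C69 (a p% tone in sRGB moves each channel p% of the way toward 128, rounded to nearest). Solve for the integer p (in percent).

#FE4058 is rgb(254, 64, 88); #C85C69 is rgb(200, 92, 105).
On the R channel (widest range): 200 ≈ 254 + (p/100)(128 − 254), so p ≈ 100×(200 − 254)/(128 − 254) = -5400/-126 = 42.86.
p = 43 reproduces all three channels after rounding.

43%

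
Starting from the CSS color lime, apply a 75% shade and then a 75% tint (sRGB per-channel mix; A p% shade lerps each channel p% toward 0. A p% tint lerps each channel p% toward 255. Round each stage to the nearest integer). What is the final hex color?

#BFCFBF

CSS lime is rgb(0, 255, 0).
Per channel, c → c + 0.75(0 − c):
  R: 0 + 0 = 0 → 0
  G: 255 + 0.75×(0−255) = 255 − 191.25 = 63.75 → 64
  B: 0 + 0 = 0 → 0
After the shade: rgb(0, 64, 0) = #004000.
Lerp each channel 75% toward 255:
  R: 0 + 0.75×(255−0) = 0 + 191.25 = 191.25 → 191
  G: 64 + 0.75×(255−64) = 64 + 143.25 = 207.25 → 207
  B: 0 + 0.75×(255−0) = 0 + 191.25 = 191.25 → 191
rgb(191, 207, 191) = #BFCFBF.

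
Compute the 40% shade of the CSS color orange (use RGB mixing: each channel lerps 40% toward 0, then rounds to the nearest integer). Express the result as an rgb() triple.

rgb(153, 99, 0)

CSS orange is rgb(255, 165, 0).
A 40% shade moves each channel 40% toward 0:
  R: 255 + 0.4×(0−255) = 255 − 102 = 153 → 153
  G: 165 − 66 = 99 → 99
  B: 0 + 0.4×(0−0) = 0 + 0 = 0 → 0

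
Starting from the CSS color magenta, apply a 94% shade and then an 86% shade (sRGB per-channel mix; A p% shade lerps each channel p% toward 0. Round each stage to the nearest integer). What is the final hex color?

CSS magenta is rgb(255, 0, 255).
Per channel, c → c + 0.94(0 − c):
  R: 255 + 0.94×(0−255) = 255 − 239.7 = 15.3 → 15
  G: 0 + 0.94×(0−0) = 0 + 0 = 0 → 0
  B: 255 + 0.94×(0−255) = 255 − 239.7 = 15.3 → 15
After the shade: rgb(15, 0, 15) = #0F000F.
Per channel, c → c + 0.86(0 − c):
  R: 15 + 0.86×(0−15) = 15 − 12.9 = 2.1 → 2
  G: 0 + 0 = 0 → 0
  B: 15 + 0.86×(0−15) = 15 − 12.9 = 2.1 → 2
rgb(2, 0, 2) = #020002.

#020002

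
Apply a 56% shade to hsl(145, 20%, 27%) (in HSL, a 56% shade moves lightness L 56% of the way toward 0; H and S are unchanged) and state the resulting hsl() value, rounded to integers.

hsl(145, 20%, 12%)

L moves 56% from 27 toward 0: 27 − 15.12 = 11.88 → 12.
H and S are unchanged.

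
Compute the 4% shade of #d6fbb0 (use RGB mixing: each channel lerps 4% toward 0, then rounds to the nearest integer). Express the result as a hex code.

#cdf1a9

#d6fbb0 is rgb(214, 251, 176).
Lerp each channel 4% toward 0:
  R: 214 + 0.04×(0−214) = 214 − 8.56 = 205.44 → 205
  G: 251 + 0.04×(0−251) = 251 − 10.04 = 240.96 → 241
  B: 176 − 7.04 = 168.96 → 169
rgb(205, 241, 169) = #cdf1a9.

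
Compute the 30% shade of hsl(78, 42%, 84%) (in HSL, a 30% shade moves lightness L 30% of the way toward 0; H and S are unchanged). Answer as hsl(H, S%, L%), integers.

hsl(78, 42%, 59%)

L moves 30% from 84 toward 0: 84 − 25.2 = 58.8 → 59.
H and S are unchanged.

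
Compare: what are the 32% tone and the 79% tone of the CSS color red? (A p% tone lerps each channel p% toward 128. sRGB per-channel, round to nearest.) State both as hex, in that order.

CSS red is rgb(255, 0, 0).
32% tone:
  R: 255 − 40.64 = 214.36 → 214
  G: 0 + 0.32×(128−0) = 0 + 40.96 = 40.96 → 41
  B: 0 + 0.32×(128−0) = 0 + 40.96 = 40.96 → 41
  → #D62929
79% tone:
  R: 255 + 0.79×(128−255) = 255 − 100.33 = 154.67 → 155
  G: 0 + 101.12 = 101.12 → 101
  B: 0 + 0.79×(128−0) = 0 + 101.12 = 101.12 → 101
  → #9B6565

#D62929, #9B6565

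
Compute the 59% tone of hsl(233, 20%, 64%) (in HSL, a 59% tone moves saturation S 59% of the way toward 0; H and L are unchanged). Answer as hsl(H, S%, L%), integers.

S moves 59% from 20 toward 0: 20 − 11.8 = 8.2 → 8.
H and L are unchanged.

hsl(233, 8%, 64%)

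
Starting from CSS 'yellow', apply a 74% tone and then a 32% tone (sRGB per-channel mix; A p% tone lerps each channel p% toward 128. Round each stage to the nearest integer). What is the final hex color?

CSS yellow is rgb(255, 255, 0).
A 74% tone moves each channel 74% toward 128:
  R: 255 + 0.74×(128−255) = 255 − 93.98 = 161.02 → 161
  G: 255 + 0.74×(128−255) = 255 − 93.98 = 161.02 → 161
  B: 0 + 0.74×(128−0) = 0 + 94.72 = 94.72 → 95
After the tone: rgb(161, 161, 95) = #a1a15f.
Lerp each channel 32% toward 128:
  R: 161 + 0.32×(128−161) = 161 − 10.56 = 150.44 → 150
  G: 161 + 0.32×(128−161) = 161 − 10.56 = 150.44 → 150
  B: 95 + 10.56 = 105.56 → 106
rgb(150, 150, 106) = #96966a.

#96966a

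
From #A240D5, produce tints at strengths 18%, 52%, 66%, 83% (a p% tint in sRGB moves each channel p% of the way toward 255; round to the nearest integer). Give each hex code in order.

#A240D5 is rgb(162, 64, 213).
18%: (162 + 16.74 = 178.74→179, 64 + 34.38 = 98.38→98, 213 + 7.56 = 220.56→221) → #B362DD
52%: (162 + 48.36 = 210.36→210, 64 + 99.32 = 163.32→163, 213 + 21.84 = 234.84→235) → #D2A3EB
66%: (162 + 61.38 = 223.38→223, 64 + 126.06 = 190.06→190, 213 + 27.72 = 240.72→241) → #DFBEF1
83%: (162 + 77.19 = 239.19→239, 64 + 158.53 = 222.53→223, 213 + 34.86 = 247.86→248) → #EFDFF8

#B362DD, #D2A3EB, #DFBEF1, #EFDFF8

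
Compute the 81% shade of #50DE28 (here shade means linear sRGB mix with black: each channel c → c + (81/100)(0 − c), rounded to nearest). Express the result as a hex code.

#50DE28 is rgb(80, 222, 40).
Lerp each channel 81% toward 0:
  R: 80 − 64.8 = 15.2 → 15
  G: 222 + 0.81×(0−222) = 222 − 179.82 = 42.18 → 42
  B: 40 + 0.81×(0−40) = 40 − 32.4 = 7.6 → 8
rgb(15, 42, 8) = #0F2A08.

#0F2A08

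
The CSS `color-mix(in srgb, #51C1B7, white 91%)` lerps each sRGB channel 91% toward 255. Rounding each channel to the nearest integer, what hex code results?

#51C1B7 is rgb(81, 193, 183).
A 91% tint moves each channel 91% toward 255:
  R: 81 + 0.91×(255−81) = 81 + 158.34 = 239.34 → 239
  G: 193 + 0.91×(255−193) = 193 + 56.42 = 249.42 → 249
  B: 183 + 65.52 = 248.52 → 249
rgb(239, 249, 249) = #EFF9F9.

#EFF9F9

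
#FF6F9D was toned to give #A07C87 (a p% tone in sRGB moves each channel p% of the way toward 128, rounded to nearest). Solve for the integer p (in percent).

#FF6F9D is rgb(255, 111, 157); #A07C87 is rgb(160, 124, 135).
On the R channel (widest range): 160 ≈ 255 + (p/100)(128 − 255), so p ≈ 100×(160 − 255)/(128 − 255) = -9500/-127 = 74.80.
p = 75 reproduces all three channels after rounding.

75%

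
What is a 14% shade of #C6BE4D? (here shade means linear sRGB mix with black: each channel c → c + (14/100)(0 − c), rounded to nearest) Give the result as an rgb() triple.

#C6BE4D is rgb(198, 190, 77).
A 14% shade moves each channel 14% toward 0:
  R: 198 + 0.14×(0−198) = 198 − 27.72 = 170.28 → 170
  G: 190 − 26.6 = 163.4 → 163
  B: 77 − 10.78 = 66.22 → 66

rgb(170, 163, 66)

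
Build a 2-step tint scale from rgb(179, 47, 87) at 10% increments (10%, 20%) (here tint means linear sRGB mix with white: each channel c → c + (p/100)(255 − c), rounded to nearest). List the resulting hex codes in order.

10%: (179 + 7.6 = 186.6→187, 47 + 20.8 = 67.8→68, 87 + 16.8 = 103.8→104) → #BB4468
20%: (179 + 15.2 = 194.2→194, 47 + 41.6 = 88.6→89, 87 + 33.6 = 120.6→121) → #C25979

#BB4468, #C25979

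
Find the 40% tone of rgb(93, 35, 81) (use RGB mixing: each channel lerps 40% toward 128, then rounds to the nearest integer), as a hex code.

A 40% tone moves each channel 40% toward 128:
  R: 93 + 14 = 107 → 107
  G: 35 + 0.4×(128−35) = 35 + 37.2 = 72.2 → 72
  B: 81 + 0.4×(128−81) = 81 + 18.8 = 99.8 → 100
rgb(107, 72, 100) = #6b4864.

#6b4864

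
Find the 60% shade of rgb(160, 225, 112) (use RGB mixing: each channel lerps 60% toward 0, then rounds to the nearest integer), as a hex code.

#405a2d

Per channel, c → c + 0.6(0 − c):
  R: 160 + 0.6×(0−160) = 160 − 96 = 64 → 64
  G: 225 + 0.6×(0−225) = 225 − 135 = 90 → 90
  B: 112 − 67.2 = 44.8 → 45
rgb(64, 90, 45) = #405a2d.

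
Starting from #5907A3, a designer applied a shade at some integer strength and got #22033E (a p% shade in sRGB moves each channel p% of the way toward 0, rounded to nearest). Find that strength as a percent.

#5907A3 is rgb(89, 7, 163); #22033E is rgb(34, 3, 62).
On the B channel (widest range): 62 ≈ 163 + (p/100)(0 − 163), so p ≈ 100×(62 − 163)/(0 − 163) = -10100/-163 = 61.96.
p = 62 reproduces all three channels after rounding.

62%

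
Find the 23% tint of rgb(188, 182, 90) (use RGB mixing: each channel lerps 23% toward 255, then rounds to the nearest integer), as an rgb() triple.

Lerp each channel 23% toward 255:
  R: 188 + 0.23×(255−188) = 188 + 15.41 = 203.41 → 203
  G: 182 + 0.23×(255−182) = 182 + 16.79 = 198.79 → 199
  B: 90 + 37.95 = 127.95 → 128

rgb(203, 199, 128)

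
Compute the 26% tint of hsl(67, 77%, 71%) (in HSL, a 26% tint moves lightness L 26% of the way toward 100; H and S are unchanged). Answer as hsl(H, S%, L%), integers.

L moves 26% from 71 toward 100: 71 + 7.54 = 78.54 → 79.
H and S are unchanged.

hsl(67, 77%, 79%)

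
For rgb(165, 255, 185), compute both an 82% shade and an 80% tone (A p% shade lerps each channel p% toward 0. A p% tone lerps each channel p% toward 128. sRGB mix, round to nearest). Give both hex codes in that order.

#1E2E21, #87998B

82% shade:
  R: 165 + 0.82×(0−165) = 165 − 135.3 = 29.7 → 30
  G: 255 − 209.1 = 45.9 → 46
  B: 185 + 0.82×(0−185) = 185 − 151.7 = 33.3 → 33
  → #1E2E21
80% tone:
  R: 165 + 0.8×(128−165) = 165 − 29.6 = 135.4 → 135
  G: 255 − 101.6 = 153.4 → 153
  B: 185 + 0.8×(128−185) = 185 − 45.6 = 139.4 → 139
  → #87998B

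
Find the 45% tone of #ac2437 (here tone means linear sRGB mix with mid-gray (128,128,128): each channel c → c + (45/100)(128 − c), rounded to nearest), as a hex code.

#984d58

#ac2437 is rgb(172, 36, 55).
A 45% tone moves each channel 45% toward 128:
  R: 172 + 0.45×(128−172) = 172 − 19.8 = 152.2 → 152
  G: 36 + 0.45×(128−36) = 36 + 41.4 = 77.4 → 77
  B: 55 + 32.85 = 87.85 → 88
rgb(152, 77, 88) = #984d58.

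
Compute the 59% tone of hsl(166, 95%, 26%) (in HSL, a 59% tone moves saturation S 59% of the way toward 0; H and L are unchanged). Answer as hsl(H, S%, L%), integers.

hsl(166, 39%, 26%)

S moves 59% from 95 toward 0: 95 − 56.05 = 38.95 → 39.
H and L are unchanged.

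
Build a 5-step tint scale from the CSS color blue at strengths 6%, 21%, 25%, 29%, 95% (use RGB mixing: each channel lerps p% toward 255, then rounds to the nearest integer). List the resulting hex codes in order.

CSS blue is rgb(0, 0, 255).
6%: (0 + 15.3 = 15.3→15, 0 + 15.3 = 15.3→15, 255→255) → #0f0fff
21%: (0 + 53.55 = 53.55→54, 0 + 53.55 = 53.55→54, 255→255) → #3636ff
25%: (0 + 63.75 = 63.75→64, 0 + 63.75 = 63.75→64, 255→255) → #4040ff
29%: (0 + 73.95 = 73.95→74, 0 + 73.95 = 73.95→74, 255→255) → #4a4aff
95%: (0 + 242.25 = 242.25→242, 0 + 242.25 = 242.25→242, 255→255) → #f2f2ff

#0f0fff, #3636ff, #4040ff, #4a4aff, #f2f2ff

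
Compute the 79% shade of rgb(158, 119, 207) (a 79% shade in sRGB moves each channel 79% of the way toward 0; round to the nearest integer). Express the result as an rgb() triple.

A 79% shade moves each channel 79% toward 0:
  R: 158 + 0.79×(0−158) = 158 − 124.82 = 33.18 → 33
  G: 119 − 94.01 = 24.99 → 25
  B: 207 + 0.79×(0−207) = 207 − 163.53 = 43.47 → 43

rgb(33, 25, 43)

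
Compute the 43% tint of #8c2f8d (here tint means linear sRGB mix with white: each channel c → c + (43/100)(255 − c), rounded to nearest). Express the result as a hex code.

#bd88be

#8c2f8d is rgb(140, 47, 141).
Per channel, c → c + 0.43(255 − c):
  R: 140 + 0.43×(255−140) = 140 + 49.45 = 189.45 → 189
  G: 47 + 89.44 = 136.44 → 136
  B: 141 + 0.43×(255−141) = 141 + 49.02 = 190.02 → 190
rgb(189, 136, 190) = #bd88be.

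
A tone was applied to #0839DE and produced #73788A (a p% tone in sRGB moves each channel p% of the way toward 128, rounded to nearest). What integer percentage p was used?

#0839DE is rgb(8, 57, 222); #73788A is rgb(115, 120, 138).
On the R channel (widest range): 115 ≈ 8 + (p/100)(128 − 8), so p ≈ 100×(115 − 8)/(128 − 8) = 10700/120 = 89.17.
p = 89 reproduces all three channels after rounding.

89%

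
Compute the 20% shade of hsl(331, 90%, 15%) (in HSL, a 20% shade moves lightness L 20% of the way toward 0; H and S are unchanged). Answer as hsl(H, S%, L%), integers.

L moves 20% from 15 toward 0: 15 − 3 = 12 → 12.
H and S are unchanged.

hsl(331, 90%, 12%)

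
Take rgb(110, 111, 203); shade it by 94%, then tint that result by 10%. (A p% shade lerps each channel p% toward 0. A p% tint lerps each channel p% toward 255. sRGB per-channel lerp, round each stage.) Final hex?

Per channel, c → c + 0.94(0 − c):
  R: 110 − 103.4 = 6.6 → 7
  G: 111 + 0.94×(0−111) = 111 − 104.34 = 6.66 → 7
  B: 203 − 190.82 = 12.18 → 12
After the shade: rgb(7, 7, 12) = #07070C.
A 10% tint moves each channel 10% toward 255:
  R: 7 + 24.8 = 31.8 → 32
  G: 7 + 24.8 = 31.8 → 32
  B: 12 + 0.1×(255−12) = 12 + 24.3 = 36.3 → 36
rgb(32, 32, 36) = #202024.

#202024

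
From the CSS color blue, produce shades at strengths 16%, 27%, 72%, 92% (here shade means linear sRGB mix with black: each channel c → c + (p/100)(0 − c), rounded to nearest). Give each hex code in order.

CSS blue is rgb(0, 0, 255).
16%: (0→0, 0→0, 255 − 40.8 = 214.2→214) → #0000D6
27%: (0→0, 0→0, 255 − 68.85 = 186.15→186) → #0000BA
72%: (0→0, 0→0, 255 − 183.6 = 71.4→71) → #000047
92%: (0→0, 0→0, 255 − 234.6 = 20.4→20) → #000014

#0000D6, #0000BA, #000047, #000014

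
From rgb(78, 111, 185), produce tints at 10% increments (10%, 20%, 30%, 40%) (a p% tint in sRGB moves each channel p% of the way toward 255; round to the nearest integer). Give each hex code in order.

#607dc0, #718cc7, #839ace, #95a9d5

10%: (78 + 17.7 = 95.7→96, 111 + 14.4 = 125.4→125, 185 + 7 = 192→192) → #607dc0
20%: (78 + 35.4 = 113.4→113, 111 + 28.8 = 139.8→140, 185 + 14 = 199→199) → #718cc7
30%: (78 + 53.1 = 131.1→131, 111 + 43.2 = 154.2→154, 185 + 21 = 206→206) → #839ace
40%: (78 + 70.8 = 148.8→149, 111 + 57.6 = 168.6→169, 185 + 28 = 213→213) → #95a9d5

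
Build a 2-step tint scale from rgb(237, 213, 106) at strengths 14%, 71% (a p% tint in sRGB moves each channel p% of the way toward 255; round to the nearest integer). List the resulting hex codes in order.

#f0db7f, #faf3d4

14%: (237 + 2.52 = 239.52→240, 213 + 5.88 = 218.88→219, 106 + 20.86 = 126.86→127) → #f0db7f
71%: (237 + 12.78 = 249.78→250, 213 + 29.82 = 242.82→243, 106 + 105.79 = 211.79→212) → #faf3d4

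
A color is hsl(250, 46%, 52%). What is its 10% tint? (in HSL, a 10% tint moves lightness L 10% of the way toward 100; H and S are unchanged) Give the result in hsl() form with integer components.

L moves 10% from 52 toward 100: 52 + 4.8 = 56.8 → 57.
H and S are unchanged.

hsl(250, 46%, 57%)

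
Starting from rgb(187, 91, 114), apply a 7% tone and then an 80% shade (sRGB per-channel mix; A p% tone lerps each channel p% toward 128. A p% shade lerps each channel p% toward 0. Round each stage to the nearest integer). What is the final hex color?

#251317

Lerp each channel 7% toward 128:
  R: 187 + 0.07×(128−187) = 187 − 4.13 = 182.87 → 183
  G: 91 + 0.07×(128−91) = 91 + 2.59 = 93.59 → 94
  B: 114 + 0.07×(128−114) = 114 + 0.98 = 114.98 → 115
After the tone: rgb(183, 94, 115) = #b75e73.
An 80% shade moves each channel 80% toward 0:
  R: 183 + 0.8×(0−183) = 183 − 146.4 = 36.6 → 37
  G: 94 + 0.8×(0−94) = 94 − 75.2 = 18.8 → 19
  B: 115 + 0.8×(0−115) = 115 − 92 = 23 → 23
rgb(37, 19, 23) = #251317.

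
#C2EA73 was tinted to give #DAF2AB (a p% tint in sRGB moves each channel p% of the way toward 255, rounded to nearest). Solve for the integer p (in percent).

40%

#C2EA73 is rgb(194, 234, 115); #DAF2AB is rgb(218, 242, 171).
On the B channel (widest range): 171 ≈ 115 + (p/100)(255 − 115), so p ≈ 100×(171 − 115)/(255 − 115) = 5600/140 = 40.00.
p = 40 reproduces all three channels after rounding.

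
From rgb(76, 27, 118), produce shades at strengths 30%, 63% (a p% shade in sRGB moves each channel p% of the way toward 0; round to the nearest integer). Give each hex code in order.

30%: (76 − 22.8 = 53.2→53, 27 − 8.1 = 18.9→19, 118 − 35.4 = 82.6→83) → #351353
63%: (76 − 47.88 = 28.12→28, 27 − 17.01 = 9.99→10, 118 − 74.34 = 43.66→44) → #1C0A2C

#351353, #1C0A2C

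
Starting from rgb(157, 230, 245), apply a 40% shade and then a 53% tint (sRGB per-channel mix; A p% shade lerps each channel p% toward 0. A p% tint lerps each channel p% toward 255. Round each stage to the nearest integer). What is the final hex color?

Lerp each channel 40% toward 0:
  R: 157 + 0.4×(0−157) = 157 − 62.8 = 94.2 → 94
  G: 230 + 0.4×(0−230) = 230 − 92 = 138 → 138
  B: 245 + 0.4×(0−245) = 245 − 98 = 147 → 147
After the shade: rgb(94, 138, 147) = #5e8a93.
Lerp each channel 53% toward 255:
  R: 94 + 85.33 = 179.33 → 179
  G: 138 + 0.53×(255−138) = 138 + 62.01 = 200.01 → 200
  B: 147 + 0.53×(255−147) = 147 + 57.24 = 204.24 → 204
rgb(179, 200, 204) = #b3c8cc.

#b3c8cc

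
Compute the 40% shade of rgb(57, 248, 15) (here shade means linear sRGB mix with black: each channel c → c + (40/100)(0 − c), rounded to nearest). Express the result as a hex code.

#229509

Per channel, c → c + 0.4(0 − c):
  R: 57 − 22.8 = 34.2 → 34
  G: 248 + 0.4×(0−248) = 248 − 99.2 = 148.8 → 149
  B: 15 + 0.4×(0−15) = 15 − 6 = 9 → 9
rgb(34, 149, 9) = #229509.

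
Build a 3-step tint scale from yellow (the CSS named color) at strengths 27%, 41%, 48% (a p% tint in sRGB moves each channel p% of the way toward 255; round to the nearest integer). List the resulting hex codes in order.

#FFFF45, #FFFF69, #FFFF7A

CSS yellow is rgb(255, 255, 0).
27%: (255→255, 255→255, 0 + 68.85 = 68.85→69) → #FFFF45
41%: (255→255, 255→255, 0 + 104.55 = 104.55→105) → #FFFF69
48%: (255→255, 255→255, 0 + 122.4 = 122.4→122) → #FFFF7A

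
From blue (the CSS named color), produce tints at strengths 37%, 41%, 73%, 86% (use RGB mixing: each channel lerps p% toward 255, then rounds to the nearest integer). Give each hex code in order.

#5E5EFF, #6969FF, #BABAFF, #DBDBFF

CSS blue is rgb(0, 0, 255).
37%: (0 + 94.35 = 94.35→94, 0 + 94.35 = 94.35→94, 255→255) → #5E5EFF
41%: (0 + 104.55 = 104.55→105, 0 + 104.55 = 104.55→105, 255→255) → #6969FF
73%: (0 + 186.15 = 186.15→186, 0 + 186.15 = 186.15→186, 255→255) → #BABAFF
86%: (0 + 219.3 = 219.3→219, 0 + 219.3 = 219.3→219, 255→255) → #DBDBFF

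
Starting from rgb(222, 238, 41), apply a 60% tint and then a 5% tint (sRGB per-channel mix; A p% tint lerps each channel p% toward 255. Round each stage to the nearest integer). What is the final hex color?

Lerp each channel 60% toward 255:
  R: 222 + 0.6×(255−222) = 222 + 19.8 = 241.8 → 242
  G: 238 + 10.2 = 248.2 → 248
  B: 41 + 0.6×(255−41) = 41 + 128.4 = 169.4 → 169
After the tint: rgb(242, 248, 169) = #f2f8a9.
A 5% tint moves each channel 5% toward 255:
  R: 242 + 0.05×(255−242) = 242 + 0.65 = 242.65 → 243
  G: 248 + 0.35 = 248.35 → 248
  B: 169 + 0.05×(255−169) = 169 + 4.3 = 173.3 → 173
rgb(243, 248, 173) = #f3f8ad.

#f3f8ad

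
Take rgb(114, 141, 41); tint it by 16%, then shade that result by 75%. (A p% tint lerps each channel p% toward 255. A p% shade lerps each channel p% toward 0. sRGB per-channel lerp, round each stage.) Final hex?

#222813

A 16% tint moves each channel 16% toward 255:
  R: 114 + 0.16×(255−114) = 114 + 22.56 = 136.56 → 137
  G: 141 + 0.16×(255−141) = 141 + 18.24 = 159.24 → 159
  B: 41 + 0.16×(255−41) = 41 + 34.24 = 75.24 → 75
After the tint: rgb(137, 159, 75) = #899f4b.
Per channel, c → c + 0.75(0 − c):
  R: 137 − 102.75 = 34.25 → 34
  G: 159 − 119.25 = 39.75 → 40
  B: 75 + 0.75×(0−75) = 75 − 56.25 = 18.75 → 19
rgb(34, 40, 19) = #222813.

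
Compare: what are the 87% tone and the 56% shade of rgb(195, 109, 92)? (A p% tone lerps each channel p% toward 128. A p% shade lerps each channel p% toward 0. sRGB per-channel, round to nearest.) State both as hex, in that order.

87% tone:
  R: 195 − 58.29 = 136.71 → 137
  G: 109 + 0.87×(128−109) = 109 + 16.53 = 125.53 → 126
  B: 92 + 0.87×(128−92) = 92 + 31.32 = 123.32 → 123
  → #897E7B
56% shade:
  R: 195 + 0.56×(0−195) = 195 − 109.2 = 85.8 → 86
  G: 109 + 0.56×(0−109) = 109 − 61.04 = 47.96 → 48
  B: 92 − 51.52 = 40.48 → 40
  → #563028

#897E7B, #563028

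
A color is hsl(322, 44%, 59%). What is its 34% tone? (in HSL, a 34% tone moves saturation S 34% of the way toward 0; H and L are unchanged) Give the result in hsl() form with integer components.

hsl(322, 29%, 59%)

S moves 34% from 44 toward 0: 44 − 14.96 = 29.04 → 29.
H and L are unchanged.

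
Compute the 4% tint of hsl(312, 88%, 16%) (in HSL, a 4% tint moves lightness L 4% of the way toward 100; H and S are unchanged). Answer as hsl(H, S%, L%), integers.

hsl(312, 88%, 19%)

L moves 4% from 16 toward 100: 16 + 3.36 = 19.36 → 19.
H and S are unchanged.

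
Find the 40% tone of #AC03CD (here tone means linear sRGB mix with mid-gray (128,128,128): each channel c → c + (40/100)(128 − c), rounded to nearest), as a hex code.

#AC03CD is rgb(172, 3, 205).
Lerp each channel 40% toward 128:
  R: 172 − 17.6 = 154.4 → 154
  G: 3 + 0.4×(128−3) = 3 + 50 = 53 → 53
  B: 205 − 30.8 = 174.2 → 174
rgb(154, 53, 174) = #9A35AE.

#9A35AE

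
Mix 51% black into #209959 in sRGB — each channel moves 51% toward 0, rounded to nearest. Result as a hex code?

#104b2c

#209959 is rgb(32, 153, 89).
Per channel, c → c + 0.51(0 − c):
  R: 32 + 0.51×(0−32) = 32 − 16.32 = 15.68 → 16
  G: 153 + 0.51×(0−153) = 153 − 78.03 = 74.97 → 75
  B: 89 + 0.51×(0−89) = 89 − 45.39 = 43.61 → 44
rgb(16, 75, 44) = #104b2c.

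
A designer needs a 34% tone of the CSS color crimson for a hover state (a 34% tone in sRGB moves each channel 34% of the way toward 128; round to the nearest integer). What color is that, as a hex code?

CSS crimson is rgb(220, 20, 60).
Lerp each channel 34% toward 128:
  R: 220 + 0.34×(128−220) = 220 − 31.28 = 188.72 → 189
  G: 20 + 0.34×(128−20) = 20 + 36.72 = 56.72 → 57
  B: 60 + 23.12 = 83.12 → 83
rgb(189, 57, 83) = #bd3953.

#bd3953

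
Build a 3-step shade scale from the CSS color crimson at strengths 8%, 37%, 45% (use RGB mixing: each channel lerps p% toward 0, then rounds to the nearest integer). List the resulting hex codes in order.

CSS crimson is rgb(220, 20, 60).
8%: (220 − 17.6 = 202.4→202, 20 − 1.6 = 18.4→18, 60 − 4.8 = 55.2→55) → #CA1237
37%: (220 − 81.4 = 138.6→139, 20 − 7.4 = 12.6→13, 60 − 22.2 = 37.8→38) → #8B0D26
45%: (220 − 99 = 121→121, 20 − 9 = 11→11, 60 − 27 = 33→33) → #790B21

#CA1237, #8B0D26, #790B21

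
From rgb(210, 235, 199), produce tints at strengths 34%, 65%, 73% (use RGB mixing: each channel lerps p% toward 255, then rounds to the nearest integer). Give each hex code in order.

34%: (210 + 15.3 = 225.3→225, 235 + 6.8 = 241.8→242, 199 + 19.04 = 218.04→218) → #e1f2da
65%: (210 + 29.25 = 239.25→239, 235 + 13 = 248→248, 199 + 36.4 = 235.4→235) → #eff8eb
73%: (210 + 32.85 = 242.85→243, 235 + 14.6 = 249.6→250, 199 + 40.88 = 239.88→240) → #f3faf0

#e1f2da, #eff8eb, #f3faf0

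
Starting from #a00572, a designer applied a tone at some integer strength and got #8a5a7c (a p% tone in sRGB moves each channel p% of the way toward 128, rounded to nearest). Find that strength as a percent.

69%

#a00572 is rgb(160, 5, 114); #8a5a7c is rgb(138, 90, 124).
On the G channel (widest range): 90 ≈ 5 + (p/100)(128 − 5), so p ≈ 100×(90 − 5)/(128 − 5) = 8500/123 = 69.11.
p = 69 reproduces all three channels after rounding.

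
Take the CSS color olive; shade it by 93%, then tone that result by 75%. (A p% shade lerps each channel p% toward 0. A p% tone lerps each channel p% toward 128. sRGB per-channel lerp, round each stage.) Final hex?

CSS olive is rgb(128, 128, 0).
Lerp each channel 93% toward 0:
  R: 128 − 119.04 = 8.96 → 9
  G: 128 − 119.04 = 8.96 → 9
  B: 0 + 0.93×(0−0) = 0 + 0 = 0 → 0
After the shade: rgb(9, 9, 0) = #090900.
A 75% tone moves each channel 75% toward 128:
  R: 9 + 0.75×(128−9) = 9 + 89.25 = 98.25 → 98
  G: 9 + 0.75×(128−9) = 9 + 89.25 = 98.25 → 98
  B: 0 + 96 = 96 → 96
rgb(98, 98, 96) = #626260.

#626260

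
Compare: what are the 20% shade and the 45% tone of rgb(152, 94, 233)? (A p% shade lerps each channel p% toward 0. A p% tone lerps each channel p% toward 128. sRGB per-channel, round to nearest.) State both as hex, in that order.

20% shade:
  R: 152 − 30.4 = 121.6 → 122
  G: 94 + 0.2×(0−94) = 94 − 18.8 = 75.2 → 75
  B: 233 − 46.6 = 186.4 → 186
  → #7A4BBA
45% tone:
  R: 152 + 0.45×(128−152) = 152 − 10.8 = 141.2 → 141
  G: 94 + 0.45×(128−94) = 94 + 15.3 = 109.3 → 109
  B: 233 + 0.45×(128−233) = 233 − 47.25 = 185.75 → 186
  → #8D6DBA

#7A4BBA, #8D6DBA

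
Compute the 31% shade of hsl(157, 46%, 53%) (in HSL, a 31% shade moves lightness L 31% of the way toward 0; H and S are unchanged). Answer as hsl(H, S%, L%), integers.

L moves 31% from 53 toward 0: 53 − 16.43 = 36.57 → 37.
H and S are unchanged.

hsl(157, 46%, 37%)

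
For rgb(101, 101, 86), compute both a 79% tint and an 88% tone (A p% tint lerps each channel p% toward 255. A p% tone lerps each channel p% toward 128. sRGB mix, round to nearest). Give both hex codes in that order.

#DFDFDC, #7D7D7B

79% tint:
  R: 101 + 121.66 = 222.66 → 223
  G: 101 + 121.66 = 222.66 → 223
  B: 86 + 0.79×(255−86) = 86 + 133.51 = 219.51 → 220
  → #DFDFDC
88% tone:
  R: 101 + 23.76 = 124.76 → 125
  G: 101 + 23.76 = 124.76 → 125
  B: 86 + 0.88×(128−86) = 86 + 36.96 = 122.96 → 123
  → #7D7D7B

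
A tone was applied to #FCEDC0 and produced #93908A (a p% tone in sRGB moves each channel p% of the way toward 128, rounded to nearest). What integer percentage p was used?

85%

#FCEDC0 is rgb(252, 237, 192); #93908A is rgb(147, 144, 138).
On the R channel (widest range): 147 ≈ 252 + (p/100)(128 − 252), so p ≈ 100×(147 − 252)/(128 − 252) = -10500/-124 = 84.68.
p = 85 reproduces all three channels after rounding.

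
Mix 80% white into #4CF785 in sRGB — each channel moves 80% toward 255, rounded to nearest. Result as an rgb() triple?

#4CF785 is rgb(76, 247, 133).
Per channel, c → c + 0.8(255 − c):
  R: 76 + 0.8×(255−76) = 76 + 143.2 = 219.2 → 219
  G: 247 + 6.4 = 253.4 → 253
  B: 133 + 0.8×(255−133) = 133 + 97.6 = 230.6 → 231

rgb(219, 253, 231)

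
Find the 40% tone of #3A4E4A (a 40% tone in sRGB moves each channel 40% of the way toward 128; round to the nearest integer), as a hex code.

#566260

#3A4E4A is rgb(58, 78, 74).
Lerp each channel 40% toward 128:
  R: 58 + 28 = 86 → 86
  G: 78 + 20 = 98 → 98
  B: 74 + 0.4×(128−74) = 74 + 21.6 = 95.6 → 96
rgb(86, 98, 96) = #566260.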